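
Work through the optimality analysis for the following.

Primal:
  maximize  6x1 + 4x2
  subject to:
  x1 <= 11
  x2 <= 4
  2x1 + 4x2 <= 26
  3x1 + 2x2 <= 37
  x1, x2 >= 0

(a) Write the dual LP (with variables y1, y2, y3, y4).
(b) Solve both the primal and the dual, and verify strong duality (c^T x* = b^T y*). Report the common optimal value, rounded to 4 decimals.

The standard primal-dual pair for 'max c^T x s.t. A x <= b, x >= 0' is:
  Dual:  min b^T y  s.t.  A^T y >= c,  y >= 0.

So the dual LP is:
  minimize  11y1 + 4y2 + 26y3 + 37y4
  subject to:
    y1 + 2y3 + 3y4 >= 6
    y2 + 4y3 + 2y4 >= 4
    y1, y2, y3, y4 >= 0

Solving the primal: x* = (11, 1).
  primal value c^T x* = 70.
Solving the dual: y* = (4, 0, 1, 0).
  dual value b^T y* = 70.
Strong duality: c^T x* = b^T y*. Confirmed.

70


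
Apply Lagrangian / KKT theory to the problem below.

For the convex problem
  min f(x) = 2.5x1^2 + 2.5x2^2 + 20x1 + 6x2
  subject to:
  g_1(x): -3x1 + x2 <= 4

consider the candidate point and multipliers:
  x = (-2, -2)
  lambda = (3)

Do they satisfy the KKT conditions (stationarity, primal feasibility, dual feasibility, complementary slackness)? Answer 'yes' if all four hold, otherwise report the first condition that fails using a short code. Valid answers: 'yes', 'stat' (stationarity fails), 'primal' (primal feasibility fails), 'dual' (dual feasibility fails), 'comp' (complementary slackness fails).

Gradient of f: grad f(x) = Q x + c = (10, -4)
Constraint values g_i(x) = a_i^T x - b_i:
  g_1((-2, -2)) = 0
Stationarity residual: grad f(x) + sum_i lambda_i a_i = (1, -1)
  -> stationarity FAILS
Primal feasibility (all g_i <= 0): OK
Dual feasibility (all lambda_i >= 0): OK
Complementary slackness (lambda_i * g_i(x) = 0 for all i): OK

Verdict: the first failing condition is stationarity -> stat.

stat


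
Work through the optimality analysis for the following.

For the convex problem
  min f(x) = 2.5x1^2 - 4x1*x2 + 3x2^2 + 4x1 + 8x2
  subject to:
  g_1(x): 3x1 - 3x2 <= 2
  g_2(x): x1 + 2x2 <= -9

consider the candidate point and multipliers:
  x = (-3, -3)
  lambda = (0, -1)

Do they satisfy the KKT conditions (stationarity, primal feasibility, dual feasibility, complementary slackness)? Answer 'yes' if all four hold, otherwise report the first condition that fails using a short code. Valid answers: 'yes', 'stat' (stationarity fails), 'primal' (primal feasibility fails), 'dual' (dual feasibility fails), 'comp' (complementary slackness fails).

Gradient of f: grad f(x) = Q x + c = (1, 2)
Constraint values g_i(x) = a_i^T x - b_i:
  g_1((-3, -3)) = -2
  g_2((-3, -3)) = 0
Stationarity residual: grad f(x) + sum_i lambda_i a_i = (0, 0)
  -> stationarity OK
Primal feasibility (all g_i <= 0): OK
Dual feasibility (all lambda_i >= 0): FAILS
Complementary slackness (lambda_i * g_i(x) = 0 for all i): OK

Verdict: the first failing condition is dual_feasibility -> dual.

dual


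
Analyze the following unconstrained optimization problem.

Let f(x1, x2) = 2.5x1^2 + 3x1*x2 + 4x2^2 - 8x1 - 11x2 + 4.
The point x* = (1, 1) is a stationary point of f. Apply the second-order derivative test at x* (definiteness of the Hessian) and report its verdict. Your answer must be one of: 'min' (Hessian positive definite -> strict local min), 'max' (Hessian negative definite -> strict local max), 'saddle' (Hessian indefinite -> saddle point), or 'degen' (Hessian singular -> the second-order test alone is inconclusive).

Compute the Hessian H = grad^2 f:
  H = [[5, 3], [3, 8]]
Verify stationarity: grad f(x*) = H x* + g = (0, 0).
Eigenvalues of H: 3.1459, 9.8541.
Both eigenvalues > 0, so H is positive definite -> x* is a strict local min.

min


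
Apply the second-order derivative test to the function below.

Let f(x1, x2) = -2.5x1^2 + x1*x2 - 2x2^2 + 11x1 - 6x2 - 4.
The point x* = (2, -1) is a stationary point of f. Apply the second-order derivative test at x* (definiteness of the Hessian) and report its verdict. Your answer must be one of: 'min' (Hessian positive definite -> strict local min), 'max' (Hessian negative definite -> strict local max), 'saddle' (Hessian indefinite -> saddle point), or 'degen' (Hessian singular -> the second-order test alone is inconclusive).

Compute the Hessian H = grad^2 f:
  H = [[-5, 1], [1, -4]]
Verify stationarity: grad f(x*) = H x* + g = (0, 0).
Eigenvalues of H: -5.618, -3.382.
Both eigenvalues < 0, so H is negative definite -> x* is a strict local max.

max


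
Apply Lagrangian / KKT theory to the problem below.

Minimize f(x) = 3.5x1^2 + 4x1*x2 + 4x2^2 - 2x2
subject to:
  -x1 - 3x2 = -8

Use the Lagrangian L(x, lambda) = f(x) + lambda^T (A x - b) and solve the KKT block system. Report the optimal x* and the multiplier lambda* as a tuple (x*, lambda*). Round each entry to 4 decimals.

Form the Lagrangian:
  L(x, lambda) = (1/2) x^T Q x + c^T x + lambda^T (A x - b)
Stationarity (grad_x L = 0): Q x + c + A^T lambda = 0.
Primal feasibility: A x = b.

This gives the KKT block system:
  [ Q   A^T ] [ x     ]   [-c ]
  [ A    0  ] [ lambda ] = [ b ]

Solving the linear system:
  x*      = (-0.8085, 2.9362)
  lambda* = (6.0851)
  f(x*)   = 21.4043

x* = (-0.8085, 2.9362), lambda* = (6.0851)


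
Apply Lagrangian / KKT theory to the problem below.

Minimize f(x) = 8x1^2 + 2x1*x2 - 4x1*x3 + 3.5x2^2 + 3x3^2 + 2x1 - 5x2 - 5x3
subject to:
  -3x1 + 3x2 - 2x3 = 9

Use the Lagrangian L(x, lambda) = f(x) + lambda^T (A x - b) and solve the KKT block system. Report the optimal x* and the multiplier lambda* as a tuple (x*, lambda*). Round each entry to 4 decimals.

Form the Lagrangian:
  L(x, lambda) = (1/2) x^T Q x + c^T x + lambda^T (A x - b)
Stationarity (grad_x L = 0): Q x + c + A^T lambda = 0.
Primal feasibility: A x = b.

This gives the KKT block system:
  [ Q   A^T ] [ x     ]   [-c ]
  [ A    0  ] [ lambda ] = [ b ]

Solving the linear system:
  x*      = (-0.8567, 1.854, -0.4339)
  lambda* = (-2.0882)
  f(x*)   = 4.9897

x* = (-0.8567, 1.854, -0.4339), lambda* = (-2.0882)


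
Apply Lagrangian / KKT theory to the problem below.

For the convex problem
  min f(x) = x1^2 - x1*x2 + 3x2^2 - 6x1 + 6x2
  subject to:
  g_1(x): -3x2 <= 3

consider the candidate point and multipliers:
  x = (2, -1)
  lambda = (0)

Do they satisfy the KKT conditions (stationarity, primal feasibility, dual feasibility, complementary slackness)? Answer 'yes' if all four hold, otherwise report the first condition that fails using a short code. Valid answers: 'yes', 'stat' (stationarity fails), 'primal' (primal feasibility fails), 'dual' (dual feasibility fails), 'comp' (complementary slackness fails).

Gradient of f: grad f(x) = Q x + c = (-1, -2)
Constraint values g_i(x) = a_i^T x - b_i:
  g_1((2, -1)) = 0
Stationarity residual: grad f(x) + sum_i lambda_i a_i = (-1, -2)
  -> stationarity FAILS
Primal feasibility (all g_i <= 0): OK
Dual feasibility (all lambda_i >= 0): OK
Complementary slackness (lambda_i * g_i(x) = 0 for all i): OK

Verdict: the first failing condition is stationarity -> stat.

stat


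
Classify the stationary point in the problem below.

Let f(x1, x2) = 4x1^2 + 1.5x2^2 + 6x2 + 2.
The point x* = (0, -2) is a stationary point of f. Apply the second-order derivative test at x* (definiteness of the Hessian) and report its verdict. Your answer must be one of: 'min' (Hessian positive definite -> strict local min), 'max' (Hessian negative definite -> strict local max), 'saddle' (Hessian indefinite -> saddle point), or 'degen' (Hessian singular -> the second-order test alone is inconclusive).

Compute the Hessian H = grad^2 f:
  H = [[8, 0], [0, 3]]
Verify stationarity: grad f(x*) = H x* + g = (0, 0).
Eigenvalues of H: 3, 8.
Both eigenvalues > 0, so H is positive definite -> x* is a strict local min.

min


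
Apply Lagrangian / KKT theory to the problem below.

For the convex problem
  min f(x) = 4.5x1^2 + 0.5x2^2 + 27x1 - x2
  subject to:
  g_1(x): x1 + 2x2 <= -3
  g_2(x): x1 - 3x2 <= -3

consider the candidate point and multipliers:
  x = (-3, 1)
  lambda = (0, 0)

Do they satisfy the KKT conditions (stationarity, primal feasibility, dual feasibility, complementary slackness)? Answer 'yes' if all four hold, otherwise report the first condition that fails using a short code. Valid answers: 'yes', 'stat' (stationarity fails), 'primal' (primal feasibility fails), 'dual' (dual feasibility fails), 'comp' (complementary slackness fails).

Gradient of f: grad f(x) = Q x + c = (0, 0)
Constraint values g_i(x) = a_i^T x - b_i:
  g_1((-3, 1)) = 2
  g_2((-3, 1)) = -3
Stationarity residual: grad f(x) + sum_i lambda_i a_i = (0, 0)
  -> stationarity OK
Primal feasibility (all g_i <= 0): FAILS
Dual feasibility (all lambda_i >= 0): OK
Complementary slackness (lambda_i * g_i(x) = 0 for all i): OK

Verdict: the first failing condition is primal_feasibility -> primal.

primal


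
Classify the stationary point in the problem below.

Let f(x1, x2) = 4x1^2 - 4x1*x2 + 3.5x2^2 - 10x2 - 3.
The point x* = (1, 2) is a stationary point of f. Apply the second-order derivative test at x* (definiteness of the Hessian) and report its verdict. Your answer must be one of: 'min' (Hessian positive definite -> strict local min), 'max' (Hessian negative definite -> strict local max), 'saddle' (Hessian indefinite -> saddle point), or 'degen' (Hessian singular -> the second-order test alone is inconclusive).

Compute the Hessian H = grad^2 f:
  H = [[8, -4], [-4, 7]]
Verify stationarity: grad f(x*) = H x* + g = (0, 0).
Eigenvalues of H: 3.4689, 11.5311.
Both eigenvalues > 0, so H is positive definite -> x* is a strict local min.

min


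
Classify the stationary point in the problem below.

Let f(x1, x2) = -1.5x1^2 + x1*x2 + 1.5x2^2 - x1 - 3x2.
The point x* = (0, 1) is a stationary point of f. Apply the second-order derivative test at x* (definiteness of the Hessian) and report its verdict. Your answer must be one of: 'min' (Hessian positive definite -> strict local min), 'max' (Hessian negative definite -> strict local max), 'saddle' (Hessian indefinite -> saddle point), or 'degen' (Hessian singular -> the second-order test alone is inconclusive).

Compute the Hessian H = grad^2 f:
  H = [[-3, 1], [1, 3]]
Verify stationarity: grad f(x*) = H x* + g = (0, 0).
Eigenvalues of H: -3.1623, 3.1623.
Eigenvalues have mixed signs, so H is indefinite -> x* is a saddle point.

saddle


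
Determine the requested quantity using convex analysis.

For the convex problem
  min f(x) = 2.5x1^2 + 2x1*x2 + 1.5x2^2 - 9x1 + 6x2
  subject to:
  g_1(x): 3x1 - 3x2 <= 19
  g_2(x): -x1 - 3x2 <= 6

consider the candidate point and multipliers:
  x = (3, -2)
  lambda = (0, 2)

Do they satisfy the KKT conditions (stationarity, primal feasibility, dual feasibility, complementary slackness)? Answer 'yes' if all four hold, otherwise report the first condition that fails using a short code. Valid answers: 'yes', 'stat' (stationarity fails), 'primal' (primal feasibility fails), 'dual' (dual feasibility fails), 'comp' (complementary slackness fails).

Gradient of f: grad f(x) = Q x + c = (2, 6)
Constraint values g_i(x) = a_i^T x - b_i:
  g_1((3, -2)) = -4
  g_2((3, -2)) = -3
Stationarity residual: grad f(x) + sum_i lambda_i a_i = (0, 0)
  -> stationarity OK
Primal feasibility (all g_i <= 0): OK
Dual feasibility (all lambda_i >= 0): OK
Complementary slackness (lambda_i * g_i(x) = 0 for all i): FAILS

Verdict: the first failing condition is complementary_slackness -> comp.

comp


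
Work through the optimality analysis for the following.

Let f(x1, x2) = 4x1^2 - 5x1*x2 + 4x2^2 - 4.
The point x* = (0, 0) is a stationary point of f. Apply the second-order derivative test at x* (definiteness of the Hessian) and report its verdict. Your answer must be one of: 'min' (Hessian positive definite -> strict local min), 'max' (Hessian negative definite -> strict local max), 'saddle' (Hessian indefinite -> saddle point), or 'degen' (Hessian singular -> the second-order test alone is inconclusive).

Compute the Hessian H = grad^2 f:
  H = [[8, -5], [-5, 8]]
Verify stationarity: grad f(x*) = H x* + g = (0, 0).
Eigenvalues of H: 3, 13.
Both eigenvalues > 0, so H is positive definite -> x* is a strict local min.

min


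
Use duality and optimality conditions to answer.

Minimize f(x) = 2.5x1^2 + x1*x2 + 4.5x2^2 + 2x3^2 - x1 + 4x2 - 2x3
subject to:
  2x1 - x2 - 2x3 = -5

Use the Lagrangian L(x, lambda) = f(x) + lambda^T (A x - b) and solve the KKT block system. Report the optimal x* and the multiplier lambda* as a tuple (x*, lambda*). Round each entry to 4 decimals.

Form the Lagrangian:
  L(x, lambda) = (1/2) x^T Q x + c^T x + lambda^T (A x - b)
Stationarity (grad_x L = 0): Q x + c + A^T lambda = 0.
Primal feasibility: A x = b.

This gives the KKT block system:
  [ Q   A^T ] [ x     ]   [-c ]
  [ A    0  ] [ lambda ] = [ b ]

Solving the linear system:
  x*      = (-0.7865, -0.0787, 1.7528)
  lambda* = (2.5056)
  f(x*)   = 4.7472

x* = (-0.7865, -0.0787, 1.7528), lambda* = (2.5056)


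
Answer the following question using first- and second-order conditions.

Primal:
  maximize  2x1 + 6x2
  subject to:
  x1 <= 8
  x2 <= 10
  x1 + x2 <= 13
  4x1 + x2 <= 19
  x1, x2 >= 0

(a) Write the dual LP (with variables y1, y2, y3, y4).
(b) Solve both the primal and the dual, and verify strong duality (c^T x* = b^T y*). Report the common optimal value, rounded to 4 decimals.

The standard primal-dual pair for 'max c^T x s.t. A x <= b, x >= 0' is:
  Dual:  min b^T y  s.t.  A^T y >= c,  y >= 0.

So the dual LP is:
  minimize  8y1 + 10y2 + 13y3 + 19y4
  subject to:
    y1 + y3 + 4y4 >= 2
    y2 + y3 + y4 >= 6
    y1, y2, y3, y4 >= 0

Solving the primal: x* = (2.25, 10).
  primal value c^T x* = 64.5.
Solving the dual: y* = (0, 5.5, 0, 0.5).
  dual value b^T y* = 64.5.
Strong duality: c^T x* = b^T y*. Confirmed.

64.5


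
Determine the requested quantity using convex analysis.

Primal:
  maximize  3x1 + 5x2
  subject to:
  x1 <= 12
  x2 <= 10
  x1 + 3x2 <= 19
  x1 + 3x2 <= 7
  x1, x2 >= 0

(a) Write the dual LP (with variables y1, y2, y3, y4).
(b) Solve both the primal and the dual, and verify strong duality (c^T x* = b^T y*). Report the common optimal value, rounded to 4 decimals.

The standard primal-dual pair for 'max c^T x s.t. A x <= b, x >= 0' is:
  Dual:  min b^T y  s.t.  A^T y >= c,  y >= 0.

So the dual LP is:
  minimize  12y1 + 10y2 + 19y3 + 7y4
  subject to:
    y1 + y3 + y4 >= 3
    y2 + 3y3 + 3y4 >= 5
    y1, y2, y3, y4 >= 0

Solving the primal: x* = (7, 0).
  primal value c^T x* = 21.
Solving the dual: y* = (0, 0, 0, 3).
  dual value b^T y* = 21.
Strong duality: c^T x* = b^T y*. Confirmed.

21


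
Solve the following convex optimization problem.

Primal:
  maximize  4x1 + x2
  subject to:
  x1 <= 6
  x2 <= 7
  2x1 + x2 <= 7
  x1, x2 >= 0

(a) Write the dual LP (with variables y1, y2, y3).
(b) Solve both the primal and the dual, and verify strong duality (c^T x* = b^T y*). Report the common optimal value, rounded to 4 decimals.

The standard primal-dual pair for 'max c^T x s.t. A x <= b, x >= 0' is:
  Dual:  min b^T y  s.t.  A^T y >= c,  y >= 0.

So the dual LP is:
  minimize  6y1 + 7y2 + 7y3
  subject to:
    y1 + 2y3 >= 4
    y2 + y3 >= 1
    y1, y2, y3 >= 0

Solving the primal: x* = (3.5, 0).
  primal value c^T x* = 14.
Solving the dual: y* = (0, 0, 2).
  dual value b^T y* = 14.
Strong duality: c^T x* = b^T y*. Confirmed.

14


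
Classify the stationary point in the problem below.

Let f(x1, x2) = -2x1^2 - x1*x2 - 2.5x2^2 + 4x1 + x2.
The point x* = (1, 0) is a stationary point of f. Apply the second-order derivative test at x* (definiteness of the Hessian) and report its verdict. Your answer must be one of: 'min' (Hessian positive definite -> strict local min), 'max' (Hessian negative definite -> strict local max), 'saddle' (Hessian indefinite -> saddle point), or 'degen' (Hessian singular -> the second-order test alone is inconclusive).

Compute the Hessian H = grad^2 f:
  H = [[-4, -1], [-1, -5]]
Verify stationarity: grad f(x*) = H x* + g = (0, 0).
Eigenvalues of H: -5.618, -3.382.
Both eigenvalues < 0, so H is negative definite -> x* is a strict local max.

max


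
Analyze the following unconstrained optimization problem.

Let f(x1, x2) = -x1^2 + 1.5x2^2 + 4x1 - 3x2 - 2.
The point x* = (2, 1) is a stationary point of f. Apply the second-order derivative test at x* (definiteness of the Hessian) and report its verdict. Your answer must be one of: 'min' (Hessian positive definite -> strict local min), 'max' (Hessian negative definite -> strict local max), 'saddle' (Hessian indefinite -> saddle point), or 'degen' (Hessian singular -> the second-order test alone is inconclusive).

Compute the Hessian H = grad^2 f:
  H = [[-2, 0], [0, 3]]
Verify stationarity: grad f(x*) = H x* + g = (0, 0).
Eigenvalues of H: -2, 3.
Eigenvalues have mixed signs, so H is indefinite -> x* is a saddle point.

saddle


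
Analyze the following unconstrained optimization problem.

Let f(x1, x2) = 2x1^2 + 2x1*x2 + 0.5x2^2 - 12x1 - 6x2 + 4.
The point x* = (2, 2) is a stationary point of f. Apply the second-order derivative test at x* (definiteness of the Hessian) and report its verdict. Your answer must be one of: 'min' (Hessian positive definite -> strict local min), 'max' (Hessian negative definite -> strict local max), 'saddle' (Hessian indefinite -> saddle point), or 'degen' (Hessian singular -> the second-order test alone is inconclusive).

Compute the Hessian H = grad^2 f:
  H = [[4, 2], [2, 1]]
Verify stationarity: grad f(x*) = H x* + g = (0, 0).
Eigenvalues of H: 0, 5.
H has a zero eigenvalue (singular; positive semidefinite but not definite), so H is neither positive definite, negative definite, nor indefinite. The second-order test alone is inconclusive -> degen.
(Indeed, f is constant along the null direction of H through x*, so x* is not a strict local extremum.)

degen


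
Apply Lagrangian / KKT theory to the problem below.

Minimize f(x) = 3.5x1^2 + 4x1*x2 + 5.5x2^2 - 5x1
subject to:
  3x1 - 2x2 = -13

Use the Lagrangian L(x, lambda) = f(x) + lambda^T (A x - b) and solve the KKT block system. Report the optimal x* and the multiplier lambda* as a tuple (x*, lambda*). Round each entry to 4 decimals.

Form the Lagrangian:
  L(x, lambda) = (1/2) x^T Q x + c^T x + lambda^T (A x - b)
Stationarity (grad_x L = 0): Q x + c + A^T lambda = 0.
Primal feasibility: A x = b.

This gives the KKT block system:
  [ Q   A^T ] [ x     ]   [-c ]
  [ A    0  ] [ lambda ] = [ b ]

Solving the linear system:
  x*      = (-2.9314, 2.1029)
  lambda* = (5.7029)
  f(x*)   = 44.3971

x* = (-2.9314, 2.1029), lambda* = (5.7029)


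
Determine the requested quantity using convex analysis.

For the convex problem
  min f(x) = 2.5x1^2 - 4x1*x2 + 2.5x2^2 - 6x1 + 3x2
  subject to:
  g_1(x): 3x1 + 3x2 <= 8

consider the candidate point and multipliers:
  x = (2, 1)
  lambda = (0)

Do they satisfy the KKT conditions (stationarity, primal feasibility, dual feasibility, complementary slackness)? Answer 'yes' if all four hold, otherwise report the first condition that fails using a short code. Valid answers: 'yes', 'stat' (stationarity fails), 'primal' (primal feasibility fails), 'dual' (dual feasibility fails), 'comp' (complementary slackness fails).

Gradient of f: grad f(x) = Q x + c = (0, 0)
Constraint values g_i(x) = a_i^T x - b_i:
  g_1((2, 1)) = 1
Stationarity residual: grad f(x) + sum_i lambda_i a_i = (0, 0)
  -> stationarity OK
Primal feasibility (all g_i <= 0): FAILS
Dual feasibility (all lambda_i >= 0): OK
Complementary slackness (lambda_i * g_i(x) = 0 for all i): OK

Verdict: the first failing condition is primal_feasibility -> primal.

primal


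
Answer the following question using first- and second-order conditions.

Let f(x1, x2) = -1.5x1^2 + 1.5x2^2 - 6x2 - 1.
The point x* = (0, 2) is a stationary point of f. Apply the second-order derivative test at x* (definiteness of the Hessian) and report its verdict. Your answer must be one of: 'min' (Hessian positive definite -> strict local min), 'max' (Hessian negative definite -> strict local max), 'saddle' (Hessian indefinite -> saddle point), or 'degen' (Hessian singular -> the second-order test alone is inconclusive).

Compute the Hessian H = grad^2 f:
  H = [[-3, 0], [0, 3]]
Verify stationarity: grad f(x*) = H x* + g = (0, 0).
Eigenvalues of H: -3, 3.
Eigenvalues have mixed signs, so H is indefinite -> x* is a saddle point.

saddle


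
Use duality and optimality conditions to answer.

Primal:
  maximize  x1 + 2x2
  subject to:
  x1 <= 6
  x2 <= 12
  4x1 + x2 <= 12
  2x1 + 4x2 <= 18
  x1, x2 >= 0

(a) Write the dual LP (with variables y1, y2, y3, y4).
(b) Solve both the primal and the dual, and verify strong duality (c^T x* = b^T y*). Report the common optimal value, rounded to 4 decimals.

The standard primal-dual pair for 'max c^T x s.t. A x <= b, x >= 0' is:
  Dual:  min b^T y  s.t.  A^T y >= c,  y >= 0.

So the dual LP is:
  minimize  6y1 + 12y2 + 12y3 + 18y4
  subject to:
    y1 + 4y3 + 2y4 >= 1
    y2 + y3 + 4y4 >= 2
    y1, y2, y3, y4 >= 0

Solving the primal: x* = (2.1429, 3.4286).
  primal value c^T x* = 9.
Solving the dual: y* = (0, 0, 0, 0.5).
  dual value b^T y* = 9.
Strong duality: c^T x* = b^T y*. Confirmed.

9


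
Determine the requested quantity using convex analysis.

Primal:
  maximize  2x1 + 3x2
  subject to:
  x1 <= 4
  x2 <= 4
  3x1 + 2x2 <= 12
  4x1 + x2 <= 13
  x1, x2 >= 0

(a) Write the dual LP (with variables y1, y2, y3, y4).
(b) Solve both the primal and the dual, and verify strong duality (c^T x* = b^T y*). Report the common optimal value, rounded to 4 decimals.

The standard primal-dual pair for 'max c^T x s.t. A x <= b, x >= 0' is:
  Dual:  min b^T y  s.t.  A^T y >= c,  y >= 0.

So the dual LP is:
  minimize  4y1 + 4y2 + 12y3 + 13y4
  subject to:
    y1 + 3y3 + 4y4 >= 2
    y2 + 2y3 + y4 >= 3
    y1, y2, y3, y4 >= 0

Solving the primal: x* = (1.3333, 4).
  primal value c^T x* = 14.6667.
Solving the dual: y* = (0, 1.6667, 0.6667, 0).
  dual value b^T y* = 14.6667.
Strong duality: c^T x* = b^T y*. Confirmed.

14.6667


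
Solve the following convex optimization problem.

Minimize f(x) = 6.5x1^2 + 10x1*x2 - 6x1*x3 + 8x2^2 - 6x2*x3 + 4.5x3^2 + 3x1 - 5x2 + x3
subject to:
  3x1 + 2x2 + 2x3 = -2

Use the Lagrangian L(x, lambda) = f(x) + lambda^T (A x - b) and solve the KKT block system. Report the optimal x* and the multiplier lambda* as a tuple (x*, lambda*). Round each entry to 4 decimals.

Form the Lagrangian:
  L(x, lambda) = (1/2) x^T Q x + c^T x + lambda^T (A x - b)
Stationarity (grad_x L = 0): Q x + c + A^T lambda = 0.
Primal feasibility: A x = b.

This gives the KKT block system:
  [ Q   A^T ] [ x     ]   [-c ]
  [ A    0  ] [ lambda ] = [ b ]

Solving the linear system:
  x*      = (-1.0399, 0.8388, -0.279)
  lambda* = (0.1522)
  f(x*)   = -3.644

x* = (-1.0399, 0.8388, -0.279), lambda* = (0.1522)


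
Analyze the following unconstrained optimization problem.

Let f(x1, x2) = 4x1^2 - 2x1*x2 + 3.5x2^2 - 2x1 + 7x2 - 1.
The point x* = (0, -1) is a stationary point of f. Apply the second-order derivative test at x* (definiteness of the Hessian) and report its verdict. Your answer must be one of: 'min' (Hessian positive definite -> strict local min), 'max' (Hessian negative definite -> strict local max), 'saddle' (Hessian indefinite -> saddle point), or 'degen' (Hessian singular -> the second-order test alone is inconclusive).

Compute the Hessian H = grad^2 f:
  H = [[8, -2], [-2, 7]]
Verify stationarity: grad f(x*) = H x* + g = (0, 0).
Eigenvalues of H: 5.4384, 9.5616.
Both eigenvalues > 0, so H is positive definite -> x* is a strict local min.

min


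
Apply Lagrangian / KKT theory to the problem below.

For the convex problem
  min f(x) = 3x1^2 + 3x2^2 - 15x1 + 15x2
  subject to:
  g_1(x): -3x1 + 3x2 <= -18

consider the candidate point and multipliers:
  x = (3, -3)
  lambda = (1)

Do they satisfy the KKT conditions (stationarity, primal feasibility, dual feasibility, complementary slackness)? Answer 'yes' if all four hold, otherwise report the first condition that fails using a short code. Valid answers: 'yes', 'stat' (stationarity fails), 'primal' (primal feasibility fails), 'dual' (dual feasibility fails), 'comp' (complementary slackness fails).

Gradient of f: grad f(x) = Q x + c = (3, -3)
Constraint values g_i(x) = a_i^T x - b_i:
  g_1((3, -3)) = 0
Stationarity residual: grad f(x) + sum_i lambda_i a_i = (0, 0)
  -> stationarity OK
Primal feasibility (all g_i <= 0): OK
Dual feasibility (all lambda_i >= 0): OK
Complementary slackness (lambda_i * g_i(x) = 0 for all i): OK

Verdict: yes, KKT holds.

yes


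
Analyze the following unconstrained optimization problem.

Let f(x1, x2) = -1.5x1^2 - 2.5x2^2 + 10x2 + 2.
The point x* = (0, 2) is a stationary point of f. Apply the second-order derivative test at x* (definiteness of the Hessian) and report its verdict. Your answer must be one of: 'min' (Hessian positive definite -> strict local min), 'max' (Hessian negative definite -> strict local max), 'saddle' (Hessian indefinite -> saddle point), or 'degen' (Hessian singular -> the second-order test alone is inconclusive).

Compute the Hessian H = grad^2 f:
  H = [[-3, 0], [0, -5]]
Verify stationarity: grad f(x*) = H x* + g = (0, 0).
Eigenvalues of H: -5, -3.
Both eigenvalues < 0, so H is negative definite -> x* is a strict local max.

max


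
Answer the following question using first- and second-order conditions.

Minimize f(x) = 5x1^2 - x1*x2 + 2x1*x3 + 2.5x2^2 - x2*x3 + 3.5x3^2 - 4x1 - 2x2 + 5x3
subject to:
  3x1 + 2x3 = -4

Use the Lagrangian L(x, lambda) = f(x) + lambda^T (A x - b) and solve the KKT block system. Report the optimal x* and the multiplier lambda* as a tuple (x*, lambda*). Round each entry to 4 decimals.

Form the Lagrangian:
  L(x, lambda) = (1/2) x^T Q x + c^T x + lambda^T (A x - b)
Stationarity (grad_x L = 0): Q x + c + A^T lambda = 0.
Primal feasibility: A x = b.

This gives the KKT block system:
  [ Q   A^T ] [ x     ]   [-c ]
  [ A    0  ] [ lambda ] = [ b ]

Solving the linear system:
  x*      = (-0.2792, 0.0279, -1.5812)
  lambda* = (3.3274)
  f(x*)   = 3.2322

x* = (-0.2792, 0.0279, -1.5812), lambda* = (3.3274)


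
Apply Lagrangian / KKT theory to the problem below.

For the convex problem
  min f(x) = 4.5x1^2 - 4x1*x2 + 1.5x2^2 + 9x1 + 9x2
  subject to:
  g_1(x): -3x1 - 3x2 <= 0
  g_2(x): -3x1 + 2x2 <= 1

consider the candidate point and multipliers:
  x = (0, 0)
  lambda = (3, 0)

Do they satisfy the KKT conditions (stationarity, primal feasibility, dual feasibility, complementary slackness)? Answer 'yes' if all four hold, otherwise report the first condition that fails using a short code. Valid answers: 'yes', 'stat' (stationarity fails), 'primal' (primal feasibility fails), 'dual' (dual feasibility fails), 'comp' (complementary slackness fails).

Gradient of f: grad f(x) = Q x + c = (9, 9)
Constraint values g_i(x) = a_i^T x - b_i:
  g_1((0, 0)) = 0
  g_2((0, 0)) = -1
Stationarity residual: grad f(x) + sum_i lambda_i a_i = (0, 0)
  -> stationarity OK
Primal feasibility (all g_i <= 0): OK
Dual feasibility (all lambda_i >= 0): OK
Complementary slackness (lambda_i * g_i(x) = 0 for all i): OK

Verdict: yes, KKT holds.

yes


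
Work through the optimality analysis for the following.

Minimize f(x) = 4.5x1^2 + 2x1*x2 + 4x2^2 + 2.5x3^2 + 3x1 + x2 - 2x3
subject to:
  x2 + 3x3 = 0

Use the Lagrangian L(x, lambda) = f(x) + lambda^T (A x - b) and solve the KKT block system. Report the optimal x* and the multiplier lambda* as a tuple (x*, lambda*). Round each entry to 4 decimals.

Form the Lagrangian:
  L(x, lambda) = (1/2) x^T Q x + c^T x + lambda^T (A x - b)
Stationarity (grad_x L = 0): Q x + c + A^T lambda = 0.
Primal feasibility: A x = b.

This gives the KKT block system:
  [ Q   A^T ] [ x     ]   [-c ]
  [ A    0  ] [ lambda ] = [ b ]

Solving the linear system:
  x*      = (-0.3059, -0.1233, 0.0411)
  lambda* = (0.5982)
  f(x*)   = -0.5616

x* = (-0.3059, -0.1233, 0.0411), lambda* = (0.5982)


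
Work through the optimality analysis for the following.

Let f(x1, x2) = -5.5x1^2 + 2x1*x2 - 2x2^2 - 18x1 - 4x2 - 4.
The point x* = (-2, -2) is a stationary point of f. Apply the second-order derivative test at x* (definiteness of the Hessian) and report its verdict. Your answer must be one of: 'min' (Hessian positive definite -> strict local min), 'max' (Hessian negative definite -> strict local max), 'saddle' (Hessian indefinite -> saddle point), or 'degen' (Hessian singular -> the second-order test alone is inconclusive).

Compute the Hessian H = grad^2 f:
  H = [[-11, 2], [2, -4]]
Verify stationarity: grad f(x*) = H x* + g = (0, 0).
Eigenvalues of H: -11.5311, -3.4689.
Both eigenvalues < 0, so H is negative definite -> x* is a strict local max.

max


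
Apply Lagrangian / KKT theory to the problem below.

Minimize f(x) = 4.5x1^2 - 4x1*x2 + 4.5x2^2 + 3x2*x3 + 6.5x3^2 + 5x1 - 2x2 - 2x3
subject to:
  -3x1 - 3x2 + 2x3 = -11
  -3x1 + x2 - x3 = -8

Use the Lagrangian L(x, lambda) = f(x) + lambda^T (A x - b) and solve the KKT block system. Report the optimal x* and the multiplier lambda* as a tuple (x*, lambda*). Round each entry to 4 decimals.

Form the Lagrangian:
  L(x, lambda) = (1/2) x^T Q x + c^T x + lambda^T (A x - b)
Stationarity (grad_x L = 0): Q x + c + A^T lambda = 0.
Primal feasibility: A x = b.

This gives the KKT block system:
  [ Q   A^T ] [ x     ]   [-c ]
  [ A    0  ] [ lambda ] = [ b ]

Solving the linear system:
  x*      = (2.8904, 0.9865, 0.3153)
  lambda* = (1.3213, 7.7012)
  f(x*)   = 43.9962

x* = (2.8904, 0.9865, 0.3153), lambda* = (1.3213, 7.7012)


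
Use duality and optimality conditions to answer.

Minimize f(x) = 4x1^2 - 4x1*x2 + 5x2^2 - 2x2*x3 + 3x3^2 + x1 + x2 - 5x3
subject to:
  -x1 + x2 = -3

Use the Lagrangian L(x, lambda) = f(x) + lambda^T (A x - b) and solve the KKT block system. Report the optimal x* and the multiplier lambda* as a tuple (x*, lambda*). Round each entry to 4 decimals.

Form the Lagrangian:
  L(x, lambda) = (1/2) x^T Q x + c^T x + lambda^T (A x - b)
Stationarity (grad_x L = 0): Q x + c + A^T lambda = 0.
Primal feasibility: A x = b.

This gives the KKT block system:
  [ Q   A^T ] [ x     ]   [-c ]
  [ A    0  ] [ lambda ] = [ b ]

Solving the linear system:
  x*      = (1.6786, -1.3214, 0.3929)
  lambda* = (19.7143)
  f(x*)   = 28.7679

x* = (1.6786, -1.3214, 0.3929), lambda* = (19.7143)


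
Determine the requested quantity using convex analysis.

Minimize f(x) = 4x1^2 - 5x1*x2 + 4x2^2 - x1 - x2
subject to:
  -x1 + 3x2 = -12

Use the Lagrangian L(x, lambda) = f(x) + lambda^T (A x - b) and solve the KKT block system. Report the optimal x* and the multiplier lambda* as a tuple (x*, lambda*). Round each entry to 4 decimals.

Form the Lagrangian:
  L(x, lambda) = (1/2) x^T Q x + c^T x + lambda^T (A x - b)
Stationarity (grad_x L = 0): Q x + c + A^T lambda = 0.
Primal feasibility: A x = b.

This gives the KKT block system:
  [ Q   A^T ] [ x     ]   [-c ]
  [ A    0  ] [ lambda ] = [ b ]

Solving the linear system:
  x*      = (-1.44, -4.48)
  lambda* = (9.88)
  f(x*)   = 62.24

x* = (-1.44, -4.48), lambda* = (9.88)


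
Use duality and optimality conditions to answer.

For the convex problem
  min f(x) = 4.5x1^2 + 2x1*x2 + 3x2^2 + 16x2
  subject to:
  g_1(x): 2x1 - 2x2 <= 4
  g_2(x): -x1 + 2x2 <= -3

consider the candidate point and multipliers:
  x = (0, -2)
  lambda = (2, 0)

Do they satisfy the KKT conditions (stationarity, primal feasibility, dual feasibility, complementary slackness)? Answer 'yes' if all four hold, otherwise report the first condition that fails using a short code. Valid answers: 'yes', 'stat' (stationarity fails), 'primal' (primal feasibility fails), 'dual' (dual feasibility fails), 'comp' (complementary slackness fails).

Gradient of f: grad f(x) = Q x + c = (-4, 4)
Constraint values g_i(x) = a_i^T x - b_i:
  g_1((0, -2)) = 0
  g_2((0, -2)) = -1
Stationarity residual: grad f(x) + sum_i lambda_i a_i = (0, 0)
  -> stationarity OK
Primal feasibility (all g_i <= 0): OK
Dual feasibility (all lambda_i >= 0): OK
Complementary slackness (lambda_i * g_i(x) = 0 for all i): OK

Verdict: yes, KKT holds.

yes


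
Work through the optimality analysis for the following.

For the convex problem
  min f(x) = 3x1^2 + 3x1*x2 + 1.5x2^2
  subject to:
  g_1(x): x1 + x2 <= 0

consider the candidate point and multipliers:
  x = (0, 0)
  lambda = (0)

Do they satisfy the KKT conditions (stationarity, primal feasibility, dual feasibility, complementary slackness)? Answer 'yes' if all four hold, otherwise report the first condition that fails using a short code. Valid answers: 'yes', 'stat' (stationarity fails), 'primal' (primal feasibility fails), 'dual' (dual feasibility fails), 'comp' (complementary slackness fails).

Gradient of f: grad f(x) = Q x + c = (0, 0)
Constraint values g_i(x) = a_i^T x - b_i:
  g_1((0, 0)) = 0
Stationarity residual: grad f(x) + sum_i lambda_i a_i = (0, 0)
  -> stationarity OK
Primal feasibility (all g_i <= 0): OK
Dual feasibility (all lambda_i >= 0): OK
Complementary slackness (lambda_i * g_i(x) = 0 for all i): OK

Verdict: yes, KKT holds.

yes


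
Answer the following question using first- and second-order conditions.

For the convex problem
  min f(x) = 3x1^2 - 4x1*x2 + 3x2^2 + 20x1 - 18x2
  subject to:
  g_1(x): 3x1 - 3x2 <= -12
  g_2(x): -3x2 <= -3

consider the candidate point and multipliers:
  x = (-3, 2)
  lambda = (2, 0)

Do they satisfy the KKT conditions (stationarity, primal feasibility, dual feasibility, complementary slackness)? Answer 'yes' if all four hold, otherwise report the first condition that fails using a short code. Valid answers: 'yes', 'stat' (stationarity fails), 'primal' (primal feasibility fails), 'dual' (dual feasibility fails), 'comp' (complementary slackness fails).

Gradient of f: grad f(x) = Q x + c = (-6, 6)
Constraint values g_i(x) = a_i^T x - b_i:
  g_1((-3, 2)) = -3
  g_2((-3, 2)) = -3
Stationarity residual: grad f(x) + sum_i lambda_i a_i = (0, 0)
  -> stationarity OK
Primal feasibility (all g_i <= 0): OK
Dual feasibility (all lambda_i >= 0): OK
Complementary slackness (lambda_i * g_i(x) = 0 for all i): FAILS

Verdict: the first failing condition is complementary_slackness -> comp.

comp


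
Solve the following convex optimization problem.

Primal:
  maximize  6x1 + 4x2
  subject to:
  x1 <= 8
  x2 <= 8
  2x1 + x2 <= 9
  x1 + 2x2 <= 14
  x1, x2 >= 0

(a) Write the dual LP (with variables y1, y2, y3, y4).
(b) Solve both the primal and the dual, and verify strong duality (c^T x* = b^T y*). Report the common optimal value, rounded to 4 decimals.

The standard primal-dual pair for 'max c^T x s.t. A x <= b, x >= 0' is:
  Dual:  min b^T y  s.t.  A^T y >= c,  y >= 0.

So the dual LP is:
  minimize  8y1 + 8y2 + 9y3 + 14y4
  subject to:
    y1 + 2y3 + y4 >= 6
    y2 + y3 + 2y4 >= 4
    y1, y2, y3, y4 >= 0

Solving the primal: x* = (1.3333, 6.3333).
  primal value c^T x* = 33.3333.
Solving the dual: y* = (0, 0, 2.6667, 0.6667).
  dual value b^T y* = 33.3333.
Strong duality: c^T x* = b^T y*. Confirmed.

33.3333


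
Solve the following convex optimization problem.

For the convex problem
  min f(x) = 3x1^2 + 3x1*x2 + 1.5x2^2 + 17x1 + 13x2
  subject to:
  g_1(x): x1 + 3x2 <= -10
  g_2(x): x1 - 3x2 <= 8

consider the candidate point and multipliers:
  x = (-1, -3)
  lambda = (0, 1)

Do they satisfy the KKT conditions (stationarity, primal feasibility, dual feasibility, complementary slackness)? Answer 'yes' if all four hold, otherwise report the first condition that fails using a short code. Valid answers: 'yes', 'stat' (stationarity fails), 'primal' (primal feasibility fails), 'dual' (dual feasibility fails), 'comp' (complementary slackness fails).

Gradient of f: grad f(x) = Q x + c = (2, 1)
Constraint values g_i(x) = a_i^T x - b_i:
  g_1((-1, -3)) = 0
  g_2((-1, -3)) = 0
Stationarity residual: grad f(x) + sum_i lambda_i a_i = (3, -2)
  -> stationarity FAILS
Primal feasibility (all g_i <= 0): OK
Dual feasibility (all lambda_i >= 0): OK
Complementary slackness (lambda_i * g_i(x) = 0 for all i): OK

Verdict: the first failing condition is stationarity -> stat.

stat


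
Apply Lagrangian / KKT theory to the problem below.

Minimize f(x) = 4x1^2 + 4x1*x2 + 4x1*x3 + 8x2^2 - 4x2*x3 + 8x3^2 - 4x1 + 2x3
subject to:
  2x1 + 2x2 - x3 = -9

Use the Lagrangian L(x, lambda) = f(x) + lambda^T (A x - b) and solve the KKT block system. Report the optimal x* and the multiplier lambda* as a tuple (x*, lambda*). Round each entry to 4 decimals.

Form the Lagrangian:
  L(x, lambda) = (1/2) x^T Q x + c^T x + lambda^T (A x - b)
Stationarity (grad_x L = 0): Q x + c + A^T lambda = 0.
Primal feasibility: A x = b.

This gives the KKT block system:
  [ Q   A^T ] [ x     ]   [-c ]
  [ A    0  ] [ lambda ] = [ b ]

Solving the linear system:
  x*      = (-3.3016, -0.4921, 1.4127)
  lambda* = (13.3651)
  f(x*)   = 68.1587

x* = (-3.3016, -0.4921, 1.4127), lambda* = (13.3651)


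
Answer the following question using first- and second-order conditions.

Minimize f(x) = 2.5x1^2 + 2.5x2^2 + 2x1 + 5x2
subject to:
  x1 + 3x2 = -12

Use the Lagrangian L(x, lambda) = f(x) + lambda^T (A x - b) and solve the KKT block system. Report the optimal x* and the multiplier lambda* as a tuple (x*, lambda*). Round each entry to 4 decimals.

Form the Lagrangian:
  L(x, lambda) = (1/2) x^T Q x + c^T x + lambda^T (A x - b)
Stationarity (grad_x L = 0): Q x + c + A^T lambda = 0.
Primal feasibility: A x = b.

This gives the KKT block system:
  [ Q   A^T ] [ x     ]   [-c ]
  [ A    0  ] [ lambda ] = [ b ]

Solving the linear system:
  x*      = (-1.26, -3.58)
  lambda* = (4.3)
  f(x*)   = 15.59

x* = (-1.26, -3.58), lambda* = (4.3)


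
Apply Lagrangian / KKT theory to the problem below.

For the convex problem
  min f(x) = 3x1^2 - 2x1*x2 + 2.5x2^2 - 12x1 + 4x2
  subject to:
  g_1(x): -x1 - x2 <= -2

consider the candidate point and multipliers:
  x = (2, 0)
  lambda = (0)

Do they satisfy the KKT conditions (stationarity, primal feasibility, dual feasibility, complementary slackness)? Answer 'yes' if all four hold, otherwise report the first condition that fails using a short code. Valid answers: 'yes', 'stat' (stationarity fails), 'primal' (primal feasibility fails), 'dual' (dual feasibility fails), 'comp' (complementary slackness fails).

Gradient of f: grad f(x) = Q x + c = (0, 0)
Constraint values g_i(x) = a_i^T x - b_i:
  g_1((2, 0)) = 0
Stationarity residual: grad f(x) + sum_i lambda_i a_i = (0, 0)
  -> stationarity OK
Primal feasibility (all g_i <= 0): OK
Dual feasibility (all lambda_i >= 0): OK
Complementary slackness (lambda_i * g_i(x) = 0 for all i): OK

Verdict: yes, KKT holds.

yes


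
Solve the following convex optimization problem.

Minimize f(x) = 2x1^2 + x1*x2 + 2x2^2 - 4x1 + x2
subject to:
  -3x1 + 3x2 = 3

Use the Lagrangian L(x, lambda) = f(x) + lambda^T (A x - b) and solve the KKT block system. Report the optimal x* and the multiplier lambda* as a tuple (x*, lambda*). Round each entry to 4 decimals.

Form the Lagrangian:
  L(x, lambda) = (1/2) x^T Q x + c^T x + lambda^T (A x - b)
Stationarity (grad_x L = 0): Q x + c + A^T lambda = 0.
Primal feasibility: A x = b.

This gives the KKT block system:
  [ Q   A^T ] [ x     ]   [-c ]
  [ A    0  ] [ lambda ] = [ b ]

Solving the linear system:
  x*      = (-0.2, 0.8)
  lambda* = (-1.3333)
  f(x*)   = 2.8

x* = (-0.2, 0.8), lambda* = (-1.3333)


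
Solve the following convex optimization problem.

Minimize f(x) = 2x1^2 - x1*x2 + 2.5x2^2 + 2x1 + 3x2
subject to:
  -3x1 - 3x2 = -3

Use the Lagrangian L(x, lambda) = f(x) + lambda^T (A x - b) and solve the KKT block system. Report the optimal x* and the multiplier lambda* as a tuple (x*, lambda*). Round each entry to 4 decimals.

Form the Lagrangian:
  L(x, lambda) = (1/2) x^T Q x + c^T x + lambda^T (A x - b)
Stationarity (grad_x L = 0): Q x + c + A^T lambda = 0.
Primal feasibility: A x = b.

This gives the KKT block system:
  [ Q   A^T ] [ x     ]   [-c ]
  [ A    0  ] [ lambda ] = [ b ]

Solving the linear system:
  x*      = (0.6364, 0.3636)
  lambda* = (1.3939)
  f(x*)   = 3.2727

x* = (0.6364, 0.3636), lambda* = (1.3939)


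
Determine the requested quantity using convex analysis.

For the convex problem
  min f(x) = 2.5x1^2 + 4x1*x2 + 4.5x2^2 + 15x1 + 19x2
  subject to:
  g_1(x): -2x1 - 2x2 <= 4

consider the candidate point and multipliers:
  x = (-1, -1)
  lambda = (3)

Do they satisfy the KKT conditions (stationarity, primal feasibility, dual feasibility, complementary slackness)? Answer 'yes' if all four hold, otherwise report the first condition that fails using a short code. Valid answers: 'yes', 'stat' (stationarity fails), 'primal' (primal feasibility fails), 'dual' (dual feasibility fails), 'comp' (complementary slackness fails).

Gradient of f: grad f(x) = Q x + c = (6, 6)
Constraint values g_i(x) = a_i^T x - b_i:
  g_1((-1, -1)) = 0
Stationarity residual: grad f(x) + sum_i lambda_i a_i = (0, 0)
  -> stationarity OK
Primal feasibility (all g_i <= 0): OK
Dual feasibility (all lambda_i >= 0): OK
Complementary slackness (lambda_i * g_i(x) = 0 for all i): OK

Verdict: yes, KKT holds.

yes
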